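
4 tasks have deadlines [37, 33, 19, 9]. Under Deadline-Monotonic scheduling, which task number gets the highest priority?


Sort tasks by relative deadline (ascending):
  Task 4: deadline = 9
  Task 3: deadline = 19
  Task 2: deadline = 33
  Task 1: deadline = 37
Priority order (highest first): [4, 3, 2, 1]
Highest priority task = 4

4


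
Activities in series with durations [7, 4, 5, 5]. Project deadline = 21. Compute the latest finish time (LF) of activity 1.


LF(activity 1) = deadline - sum of successor durations
Successors: activities 2 through 4 with durations [4, 5, 5]
Sum of successor durations = 14
LF = 21 - 14 = 7

7


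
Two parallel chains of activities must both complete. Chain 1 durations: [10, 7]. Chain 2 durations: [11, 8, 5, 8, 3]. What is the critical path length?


Path A total = 10 + 7 = 17
Path B total = 11 + 8 + 5 + 8 + 3 = 35
Critical path = longest path = max(17, 35) = 35

35


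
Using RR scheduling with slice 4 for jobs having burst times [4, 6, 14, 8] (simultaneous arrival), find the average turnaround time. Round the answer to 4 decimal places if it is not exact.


Time quantum = 4
Execution trace:
  J1 runs 4 units, time = 4
  J2 runs 4 units, time = 8
  J3 runs 4 units, time = 12
  J4 runs 4 units, time = 16
  J2 runs 2 units, time = 18
  J3 runs 4 units, time = 22
  J4 runs 4 units, time = 26
  J3 runs 4 units, time = 30
  J3 runs 2 units, time = 32
Finish times: [4, 18, 32, 26]
Average turnaround = 80/4 = 20.0

20.0


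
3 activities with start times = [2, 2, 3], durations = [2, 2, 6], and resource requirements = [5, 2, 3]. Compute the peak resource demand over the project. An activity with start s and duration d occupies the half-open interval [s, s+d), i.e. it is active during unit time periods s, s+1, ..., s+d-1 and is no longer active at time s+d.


Each activity i is active on [start_i, start_i + duration_i).
Compute total resource usage per time slot:
  t=0: active resources = [], total = 0
  t=1: active resources = [], total = 0
  t=2: active resources = [5, 2], total = 7
  t=3: active resources = [5, 2, 3], total = 10
  t=4: active resources = [3], total = 3
  t=5: active resources = [3], total = 3
  t=6: active resources = [3], total = 3
  t=7: active resources = [3], total = 3
  t=8: active resources = [3], total = 3
Peak resource demand = 10

10


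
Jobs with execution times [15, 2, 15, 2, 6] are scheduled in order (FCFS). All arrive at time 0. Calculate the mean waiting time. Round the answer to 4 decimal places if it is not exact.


FCFS order (as given): [15, 2, 15, 2, 6]
Waiting times:
  Job 1: wait = 0
  Job 2: wait = 15
  Job 3: wait = 17
  Job 4: wait = 32
  Job 5: wait = 34
Sum of waiting times = 98
Average waiting time = 98/5 = 19.6

19.6


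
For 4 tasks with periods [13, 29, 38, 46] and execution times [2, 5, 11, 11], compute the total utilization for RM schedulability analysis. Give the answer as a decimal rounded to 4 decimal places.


Compute individual utilizations (exact fractions):
  Task 1: C/T = 2/13 (approx. 0.1538)
  Task 2: C/T = 5/29 (approx. 0.1724)
  Task 3: C/T = 11/38 (approx. 0.2895)
  Task 4: C/T = 11/46 (approx. 0.2391)
Total utilization U = 2/13 + 5/29 + 11/38 + 11/46 = 140838/164749
Rounded to 4 decimal places: U = 0.8549
RM (Liu & Layland) bound for 4 tasks = 0.756828; compare with U = 140838/164749 (approx. 0.854864)
bound < U <= 1, so the RM sufficient condition is not met (inconclusive; an exact test such as response-time analysis is needed).

0.8549


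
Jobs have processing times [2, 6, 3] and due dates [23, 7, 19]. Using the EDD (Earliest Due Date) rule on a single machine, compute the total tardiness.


Sort by due date (EDD order): [(6, 7), (3, 19), (2, 23)]
Compute completion times and tardiness:
  Job 1: p=6, d=7, C=6, tardiness=max(0,6-7)=0
  Job 2: p=3, d=19, C=9, tardiness=max(0,9-19)=0
  Job 3: p=2, d=23, C=11, tardiness=max(0,11-23)=0
Total tardiness = 0

0


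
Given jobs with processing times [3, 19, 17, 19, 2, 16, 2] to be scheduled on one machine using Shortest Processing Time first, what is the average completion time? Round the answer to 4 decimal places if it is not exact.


Sort jobs by processing time (SPT order): [2, 2, 3, 16, 17, 19, 19]
Compute completion times sequentially:
  Job 1: processing = 2, completes at 2
  Job 2: processing = 2, completes at 4
  Job 3: processing = 3, completes at 7
  Job 4: processing = 16, completes at 23
  Job 5: processing = 17, completes at 40
  Job 6: processing = 19, completes at 59
  Job 7: processing = 19, completes at 78
Sum of completion times = 213
Average completion time = 213/7 = 30.4286

30.4286


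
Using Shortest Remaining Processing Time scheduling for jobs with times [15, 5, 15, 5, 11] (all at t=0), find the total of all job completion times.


Since all jobs arrive at t=0, SRPT equals SPT ordering.
SPT order: [5, 5, 11, 15, 15]
Completion times:
  Job 1: p=5, C=5
  Job 2: p=5, C=10
  Job 3: p=11, C=21
  Job 4: p=15, C=36
  Job 5: p=15, C=51
Total completion time = 5 + 10 + 21 + 36 + 51 = 123

123


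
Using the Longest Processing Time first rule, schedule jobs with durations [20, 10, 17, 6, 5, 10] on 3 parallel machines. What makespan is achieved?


Sort jobs in decreasing order (LPT): [20, 17, 10, 10, 6, 5]
Assign each job to the least loaded machine:
  Machine 1: jobs [20, 5], load = 25
  Machine 2: jobs [17, 6], load = 23
  Machine 3: jobs [10, 10], load = 20
Makespan = max load = 25

25


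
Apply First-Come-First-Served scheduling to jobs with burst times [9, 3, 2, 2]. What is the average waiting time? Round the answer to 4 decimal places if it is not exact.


FCFS order (as given): [9, 3, 2, 2]
Waiting times:
  Job 1: wait = 0
  Job 2: wait = 9
  Job 3: wait = 12
  Job 4: wait = 14
Sum of waiting times = 35
Average waiting time = 35/4 = 8.75

8.75


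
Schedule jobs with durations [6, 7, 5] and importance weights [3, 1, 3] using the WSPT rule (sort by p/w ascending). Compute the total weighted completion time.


Compute p/w ratios and sort ascending (WSPT): [(5, 3), (6, 3), (7, 1)]
Compute weighted completion times:
  Job (p=5,w=3): C=5, w*C=3*5=15
  Job (p=6,w=3): C=11, w*C=3*11=33
  Job (p=7,w=1): C=18, w*C=1*18=18
Total weighted completion time = 66

66


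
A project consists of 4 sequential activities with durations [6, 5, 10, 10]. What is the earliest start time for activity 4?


Activity 4 starts after activities 1 through 3 complete.
Predecessor durations: [6, 5, 10]
ES = 6 + 5 + 10 = 21

21


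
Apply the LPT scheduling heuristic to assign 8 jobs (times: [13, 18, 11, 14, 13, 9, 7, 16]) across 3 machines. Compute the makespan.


Sort jobs in decreasing order (LPT): [18, 16, 14, 13, 13, 11, 9, 7]
Assign each job to the least loaded machine:
  Machine 1: jobs [18, 11, 7], load = 36
  Machine 2: jobs [16, 13], load = 29
  Machine 3: jobs [14, 13, 9], load = 36
Makespan = max load = 36

36


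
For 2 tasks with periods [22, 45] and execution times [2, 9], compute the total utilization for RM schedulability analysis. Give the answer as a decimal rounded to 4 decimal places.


Compute individual utilizations (exact fractions):
  Task 1: C/T = 2/22 = 1/11 (approx. 0.0909)
  Task 2: C/T = 9/45 = 1/5 (approx. 0.2)
Total utilization U = 1/11 + 1/5 = 16/55
Rounded to 4 decimal places: U = 0.2909
RM (Liu & Layland) bound for 2 tasks = 0.828427; compare with U = 16/55 (approx. 0.290909)
U <= bound, so schedulable by RM sufficient condition.

0.2909


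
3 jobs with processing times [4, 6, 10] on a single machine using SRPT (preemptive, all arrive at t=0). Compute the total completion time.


Since all jobs arrive at t=0, SRPT equals SPT ordering.
SPT order: [4, 6, 10]
Completion times:
  Job 1: p=4, C=4
  Job 2: p=6, C=10
  Job 3: p=10, C=20
Total completion time = 4 + 10 + 20 = 34

34


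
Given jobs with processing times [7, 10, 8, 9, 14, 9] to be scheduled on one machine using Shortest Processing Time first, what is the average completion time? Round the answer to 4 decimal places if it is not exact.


Sort jobs by processing time (SPT order): [7, 8, 9, 9, 10, 14]
Compute completion times sequentially:
  Job 1: processing = 7, completes at 7
  Job 2: processing = 8, completes at 15
  Job 3: processing = 9, completes at 24
  Job 4: processing = 9, completes at 33
  Job 5: processing = 10, completes at 43
  Job 6: processing = 14, completes at 57
Sum of completion times = 179
Average completion time = 179/6 = 29.8333

29.8333


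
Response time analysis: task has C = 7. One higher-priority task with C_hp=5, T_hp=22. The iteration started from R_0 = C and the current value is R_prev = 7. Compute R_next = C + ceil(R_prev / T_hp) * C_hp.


R_next = C + ceil(R_prev / T_hp) * C_hp
ceil(7 / 22) = ceil(0.3182) = 1
Interference = 1 * 5 = 5
R_next = 7 + 5 = 12

12


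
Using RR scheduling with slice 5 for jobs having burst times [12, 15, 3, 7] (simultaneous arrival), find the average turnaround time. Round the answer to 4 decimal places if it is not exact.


Time quantum = 5
Execution trace:
  J1 runs 5 units, time = 5
  J2 runs 5 units, time = 10
  J3 runs 3 units, time = 13
  J4 runs 5 units, time = 18
  J1 runs 5 units, time = 23
  J2 runs 5 units, time = 28
  J4 runs 2 units, time = 30
  J1 runs 2 units, time = 32
  J2 runs 5 units, time = 37
Finish times: [32, 37, 13, 30]
Average turnaround = 112/4 = 28.0

28.0


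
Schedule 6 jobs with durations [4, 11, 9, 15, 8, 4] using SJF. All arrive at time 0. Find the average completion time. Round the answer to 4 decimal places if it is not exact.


SJF order (ascending): [4, 4, 8, 9, 11, 15]
Completion times:
  Job 1: burst=4, C=4
  Job 2: burst=4, C=8
  Job 3: burst=8, C=16
  Job 4: burst=9, C=25
  Job 5: burst=11, C=36
  Job 6: burst=15, C=51
Average completion = 140/6 = 23.3333

23.3333


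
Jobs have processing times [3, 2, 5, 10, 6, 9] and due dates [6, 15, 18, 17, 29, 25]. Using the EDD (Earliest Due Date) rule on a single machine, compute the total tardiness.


Sort by due date (EDD order): [(3, 6), (2, 15), (10, 17), (5, 18), (9, 25), (6, 29)]
Compute completion times and tardiness:
  Job 1: p=3, d=6, C=3, tardiness=max(0,3-6)=0
  Job 2: p=2, d=15, C=5, tardiness=max(0,5-15)=0
  Job 3: p=10, d=17, C=15, tardiness=max(0,15-17)=0
  Job 4: p=5, d=18, C=20, tardiness=max(0,20-18)=2
  Job 5: p=9, d=25, C=29, tardiness=max(0,29-25)=4
  Job 6: p=6, d=29, C=35, tardiness=max(0,35-29)=6
Total tardiness = 12

12


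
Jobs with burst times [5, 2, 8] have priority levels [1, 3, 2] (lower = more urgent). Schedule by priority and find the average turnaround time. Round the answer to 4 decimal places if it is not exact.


Sort by priority (ascending = highest first):
Order: [(1, 5), (2, 8), (3, 2)]
Completion times:
  Priority 1, burst=5, C=5
  Priority 2, burst=8, C=13
  Priority 3, burst=2, C=15
Average turnaround = 33/3 = 11.0

11.0


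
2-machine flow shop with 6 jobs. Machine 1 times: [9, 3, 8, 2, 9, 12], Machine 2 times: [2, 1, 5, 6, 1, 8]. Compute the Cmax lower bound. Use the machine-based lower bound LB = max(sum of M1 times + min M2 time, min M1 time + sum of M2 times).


LB1 = sum(M1 times) + min(M2 times) = 43 + 1 = 44
LB2 = min(M1 times) + sum(M2 times) = 2 + 23 = 25
Lower bound = max(LB1, LB2) = max(44, 25) = 44

44


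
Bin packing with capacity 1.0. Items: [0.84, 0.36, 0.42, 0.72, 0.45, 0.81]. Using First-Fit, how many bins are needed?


Place items sequentially using First-Fit:
  Item 0.84 -> new Bin 1
  Item 0.36 -> new Bin 2
  Item 0.42 -> Bin 2 (now 0.78)
  Item 0.72 -> new Bin 3
  Item 0.45 -> new Bin 4
  Item 0.81 -> new Bin 5
Total bins used = 5

5


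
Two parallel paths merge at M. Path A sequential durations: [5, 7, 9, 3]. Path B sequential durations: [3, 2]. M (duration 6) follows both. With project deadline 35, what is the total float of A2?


Forward pass: ES(A2) = sum of predecessors on chain A = 5
EF = ES + duration = 5 + 7 = 12
Backward pass: LF(M) = deadline = 35; LS(M) = 35 - 6 = 29
LF(A2) = LS(M) - sum(successors on chain A) = 29 - 12 = 17
LS = LF - duration = 17 - 7 = 10
Total float = LS - ES = 10 - 5 = 5

5


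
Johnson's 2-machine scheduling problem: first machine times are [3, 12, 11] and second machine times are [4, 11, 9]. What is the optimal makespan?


Apply Johnson's rule:
  Group 1 (a <= b): [(1, 3, 4)]
  Group 2 (a > b): [(2, 12, 11), (3, 11, 9)]
Optimal job order: [1, 2, 3]
Schedule:
  Job 1: M1 done at 3, M2 done at 7
  Job 2: M1 done at 15, M2 done at 26
  Job 3: M1 done at 26, M2 done at 35
Makespan = 35

35


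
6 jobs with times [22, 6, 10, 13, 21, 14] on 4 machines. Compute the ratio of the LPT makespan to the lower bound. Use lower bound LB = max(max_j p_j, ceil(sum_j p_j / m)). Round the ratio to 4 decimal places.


LPT order: [22, 21, 14, 13, 10, 6]
Machine loads after assignment: [22, 21, 20, 23]
LPT makespan = 23
Lower bound = max(max_job, ceil(total/4)) = max(22, 22) = 22
Ratio = 23 / 22 = 1.0455

1.0455


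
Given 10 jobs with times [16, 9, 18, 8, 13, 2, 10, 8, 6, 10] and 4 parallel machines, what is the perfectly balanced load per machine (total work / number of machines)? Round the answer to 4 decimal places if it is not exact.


Total processing time = 16 + 9 + 18 + 8 + 13 + 2 + 10 + 8 + 6 + 10 = 100
Number of machines = 4
Ideal balanced load = 100 / 4 = 25.0

25.0


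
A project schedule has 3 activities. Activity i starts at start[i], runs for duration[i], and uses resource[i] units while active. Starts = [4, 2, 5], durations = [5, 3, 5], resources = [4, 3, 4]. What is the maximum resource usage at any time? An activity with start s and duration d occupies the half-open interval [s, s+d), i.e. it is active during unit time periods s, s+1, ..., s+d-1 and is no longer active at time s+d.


Each activity i is active on [start_i, start_i + duration_i).
Compute total resource usage per time slot:
  t=0: active resources = [], total = 0
  t=1: active resources = [], total = 0
  t=2: active resources = [3], total = 3
  t=3: active resources = [3], total = 3
  t=4: active resources = [4, 3], total = 7
  t=5: active resources = [4, 4], total = 8
  t=6: active resources = [4, 4], total = 8
  t=7: active resources = [4, 4], total = 8
  t=8: active resources = [4, 4], total = 8
  t=9: active resources = [4], total = 4
Peak resource demand = 8

8


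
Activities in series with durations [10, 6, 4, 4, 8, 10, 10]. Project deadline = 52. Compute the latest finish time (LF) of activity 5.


LF(activity 5) = deadline - sum of successor durations
Successors: activities 6 through 7 with durations [10, 10]
Sum of successor durations = 20
LF = 52 - 20 = 32

32


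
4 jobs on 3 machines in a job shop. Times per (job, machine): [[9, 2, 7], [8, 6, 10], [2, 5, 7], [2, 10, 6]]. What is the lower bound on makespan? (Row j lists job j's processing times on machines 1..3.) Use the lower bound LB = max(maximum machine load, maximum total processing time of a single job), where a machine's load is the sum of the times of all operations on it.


Machine loads:
  Machine 1: 9 + 8 + 2 + 2 = 21
  Machine 2: 2 + 6 + 5 + 10 = 23
  Machine 3: 7 + 10 + 7 + 6 = 30
Max machine load = 30
Job totals:
  Job 1: 18
  Job 2: 24
  Job 3: 14
  Job 4: 18
Max job total = 24
Lower bound = max(30, 24) = 30

30


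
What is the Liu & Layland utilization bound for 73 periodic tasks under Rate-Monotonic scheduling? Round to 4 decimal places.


Compute 2^(1/73) = 1.0095403890
Subtract 1: 1.0095403890 - 1 = 0.0095403890
Multiply by n: 73 * 0.0095403890 = 0.6964483970
Round to 4 dp: 0.6964

0.6964


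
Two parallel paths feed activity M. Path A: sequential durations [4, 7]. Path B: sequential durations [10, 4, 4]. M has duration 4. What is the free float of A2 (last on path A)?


ES(A2) = sum of predecessors on chain A = 4
EF(A2) = ES + duration = 4 + 7 = 11
Successor of A2 is M. ES(M) = max(sum(A), sum(B)) = max(11, 18) = 18
Free float = ES(successor) - EF(current) = 18 - 11 = 7

7


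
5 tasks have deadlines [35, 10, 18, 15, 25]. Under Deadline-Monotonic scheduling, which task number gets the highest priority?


Sort tasks by relative deadline (ascending):
  Task 2: deadline = 10
  Task 4: deadline = 15
  Task 3: deadline = 18
  Task 5: deadline = 25
  Task 1: deadline = 35
Priority order (highest first): [2, 4, 3, 5, 1]
Highest priority task = 2

2


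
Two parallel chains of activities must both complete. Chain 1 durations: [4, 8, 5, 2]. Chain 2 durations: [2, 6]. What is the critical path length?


Path A total = 4 + 8 + 5 + 2 = 19
Path B total = 2 + 6 = 8
Critical path = longest path = max(19, 8) = 19

19


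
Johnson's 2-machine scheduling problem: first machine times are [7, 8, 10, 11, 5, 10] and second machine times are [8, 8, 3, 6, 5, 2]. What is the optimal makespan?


Apply Johnson's rule:
  Group 1 (a <= b): [(5, 5, 5), (1, 7, 8), (2, 8, 8)]
  Group 2 (a > b): [(4, 11, 6), (3, 10, 3), (6, 10, 2)]
Optimal job order: [5, 1, 2, 4, 3, 6]
Schedule:
  Job 5: M1 done at 5, M2 done at 10
  Job 1: M1 done at 12, M2 done at 20
  Job 2: M1 done at 20, M2 done at 28
  Job 4: M1 done at 31, M2 done at 37
  Job 3: M1 done at 41, M2 done at 44
  Job 6: M1 done at 51, M2 done at 53
Makespan = 53

53


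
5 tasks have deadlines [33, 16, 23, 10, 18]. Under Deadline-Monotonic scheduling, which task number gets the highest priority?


Sort tasks by relative deadline (ascending):
  Task 4: deadline = 10
  Task 2: deadline = 16
  Task 5: deadline = 18
  Task 3: deadline = 23
  Task 1: deadline = 33
Priority order (highest first): [4, 2, 5, 3, 1]
Highest priority task = 4

4


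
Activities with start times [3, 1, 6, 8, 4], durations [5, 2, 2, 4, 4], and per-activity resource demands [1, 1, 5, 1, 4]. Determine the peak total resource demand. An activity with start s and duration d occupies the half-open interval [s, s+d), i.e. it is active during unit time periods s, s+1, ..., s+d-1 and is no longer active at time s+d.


Each activity i is active on [start_i, start_i + duration_i).
Compute total resource usage per time slot:
  t=0: active resources = [], total = 0
  t=1: active resources = [1], total = 1
  t=2: active resources = [1], total = 1
  t=3: active resources = [1], total = 1
  t=4: active resources = [1, 4], total = 5
  t=5: active resources = [1, 4], total = 5
  t=6: active resources = [1, 5, 4], total = 10
  t=7: active resources = [1, 5, 4], total = 10
  t=8: active resources = [1], total = 1
  t=9: active resources = [1], total = 1
  t=10: active resources = [1], total = 1
  t=11: active resources = [1], total = 1
Peak resource demand = 10

10


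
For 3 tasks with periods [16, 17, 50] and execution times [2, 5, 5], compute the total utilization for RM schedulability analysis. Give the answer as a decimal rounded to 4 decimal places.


Compute individual utilizations (exact fractions):
  Task 1: C/T = 2/16 = 1/8 (approx. 0.125)
  Task 2: C/T = 5/17 (approx. 0.2941)
  Task 3: C/T = 5/50 = 1/10 (approx. 0.1)
Total utilization U = 1/8 + 5/17 + 1/10 = 353/680
Rounded to 4 decimal places: U = 0.5191
RM (Liu & Layland) bound for 3 tasks = 0.779763; compare with U = 353/680 (approx. 0.519118)
U <= bound, so schedulable by RM sufficient condition.

0.5191


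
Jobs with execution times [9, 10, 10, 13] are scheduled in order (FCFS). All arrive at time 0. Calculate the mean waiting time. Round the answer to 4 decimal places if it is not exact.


FCFS order (as given): [9, 10, 10, 13]
Waiting times:
  Job 1: wait = 0
  Job 2: wait = 9
  Job 3: wait = 19
  Job 4: wait = 29
Sum of waiting times = 57
Average waiting time = 57/4 = 14.25

14.25


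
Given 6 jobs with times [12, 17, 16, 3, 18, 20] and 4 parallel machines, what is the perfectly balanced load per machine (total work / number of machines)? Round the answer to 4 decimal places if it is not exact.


Total processing time = 12 + 17 + 16 + 3 + 18 + 20 = 86
Number of machines = 4
Ideal balanced load = 86 / 4 = 21.5

21.5


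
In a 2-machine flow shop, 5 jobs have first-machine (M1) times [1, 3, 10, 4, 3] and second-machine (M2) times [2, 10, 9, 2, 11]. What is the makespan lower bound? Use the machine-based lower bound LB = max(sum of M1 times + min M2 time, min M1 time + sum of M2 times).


LB1 = sum(M1 times) + min(M2 times) = 21 + 2 = 23
LB2 = min(M1 times) + sum(M2 times) = 1 + 34 = 35
Lower bound = max(LB1, LB2) = max(23, 35) = 35

35


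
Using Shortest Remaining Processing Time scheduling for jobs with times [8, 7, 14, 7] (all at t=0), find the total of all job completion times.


Since all jobs arrive at t=0, SRPT equals SPT ordering.
SPT order: [7, 7, 8, 14]
Completion times:
  Job 1: p=7, C=7
  Job 2: p=7, C=14
  Job 3: p=8, C=22
  Job 4: p=14, C=36
Total completion time = 7 + 14 + 22 + 36 = 79

79


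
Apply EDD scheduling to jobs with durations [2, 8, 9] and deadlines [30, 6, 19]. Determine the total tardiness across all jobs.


Sort by due date (EDD order): [(8, 6), (9, 19), (2, 30)]
Compute completion times and tardiness:
  Job 1: p=8, d=6, C=8, tardiness=max(0,8-6)=2
  Job 2: p=9, d=19, C=17, tardiness=max(0,17-19)=0
  Job 3: p=2, d=30, C=19, tardiness=max(0,19-30)=0
Total tardiness = 2

2


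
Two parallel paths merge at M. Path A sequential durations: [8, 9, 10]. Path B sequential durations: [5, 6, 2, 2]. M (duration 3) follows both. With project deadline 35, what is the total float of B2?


Forward pass: ES(B2) = sum of predecessors on chain B = 5
EF = ES + duration = 5 + 6 = 11
Backward pass: LF(M) = deadline = 35; LS(M) = 35 - 3 = 32
LF(B2) = LS(M) - sum(successors on chain B) = 32 - 4 = 28
LS = LF - duration = 28 - 6 = 22
Total float = LS - ES = 22 - 5 = 17

17


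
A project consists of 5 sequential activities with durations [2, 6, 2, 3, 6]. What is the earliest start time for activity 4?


Activity 4 starts after activities 1 through 3 complete.
Predecessor durations: [2, 6, 2]
ES = 2 + 6 + 2 = 10

10


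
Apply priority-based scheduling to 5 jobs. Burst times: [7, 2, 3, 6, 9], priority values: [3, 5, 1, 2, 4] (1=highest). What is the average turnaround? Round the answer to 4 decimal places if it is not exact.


Sort by priority (ascending = highest first):
Order: [(1, 3), (2, 6), (3, 7), (4, 9), (5, 2)]
Completion times:
  Priority 1, burst=3, C=3
  Priority 2, burst=6, C=9
  Priority 3, burst=7, C=16
  Priority 4, burst=9, C=25
  Priority 5, burst=2, C=27
Average turnaround = 80/5 = 16.0

16.0


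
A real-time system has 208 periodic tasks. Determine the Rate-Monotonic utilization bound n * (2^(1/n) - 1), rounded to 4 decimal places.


Compute 2^(1/208) = 1.0033379971
Subtract 1: 1.0033379971 - 1 = 0.0033379971
Multiply by n: 208 * 0.0033379971 = 0.6943033968
Round to 4 dp: 0.6943

0.6943


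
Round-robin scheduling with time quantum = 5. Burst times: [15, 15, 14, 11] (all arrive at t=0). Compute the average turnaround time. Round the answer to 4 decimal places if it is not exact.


Time quantum = 5
Execution trace:
  J1 runs 5 units, time = 5
  J2 runs 5 units, time = 10
  J3 runs 5 units, time = 15
  J4 runs 5 units, time = 20
  J1 runs 5 units, time = 25
  J2 runs 5 units, time = 30
  J3 runs 5 units, time = 35
  J4 runs 5 units, time = 40
  J1 runs 5 units, time = 45
  J2 runs 5 units, time = 50
  J3 runs 4 units, time = 54
  J4 runs 1 units, time = 55
Finish times: [45, 50, 54, 55]
Average turnaround = 204/4 = 51.0

51.0


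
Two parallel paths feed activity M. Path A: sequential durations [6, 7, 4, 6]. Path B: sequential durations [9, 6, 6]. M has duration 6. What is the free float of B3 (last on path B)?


ES(B3) = sum of predecessors on chain B = 15
EF(B3) = ES + duration = 15 + 6 = 21
Successor of B3 is M. ES(M) = max(sum(A), sum(B)) = max(23, 21) = 23
Free float = ES(successor) - EF(current) = 23 - 21 = 2

2


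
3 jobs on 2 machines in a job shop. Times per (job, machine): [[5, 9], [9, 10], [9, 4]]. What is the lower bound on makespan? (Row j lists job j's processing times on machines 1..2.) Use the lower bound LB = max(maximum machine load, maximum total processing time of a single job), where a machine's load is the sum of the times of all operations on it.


Machine loads:
  Machine 1: 5 + 9 + 9 = 23
  Machine 2: 9 + 10 + 4 = 23
Max machine load = 23
Job totals:
  Job 1: 14
  Job 2: 19
  Job 3: 13
Max job total = 19
Lower bound = max(23, 19) = 23

23


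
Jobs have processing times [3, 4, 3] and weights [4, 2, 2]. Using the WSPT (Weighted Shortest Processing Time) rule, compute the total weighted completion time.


Compute p/w ratios and sort ascending (WSPT): [(3, 4), (3, 2), (4, 2)]
Compute weighted completion times:
  Job (p=3,w=4): C=3, w*C=4*3=12
  Job (p=3,w=2): C=6, w*C=2*6=12
  Job (p=4,w=2): C=10, w*C=2*10=20
Total weighted completion time = 44

44


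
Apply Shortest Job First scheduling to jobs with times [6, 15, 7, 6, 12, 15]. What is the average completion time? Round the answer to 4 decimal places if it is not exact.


SJF order (ascending): [6, 6, 7, 12, 15, 15]
Completion times:
  Job 1: burst=6, C=6
  Job 2: burst=6, C=12
  Job 3: burst=7, C=19
  Job 4: burst=12, C=31
  Job 5: burst=15, C=46
  Job 6: burst=15, C=61
Average completion = 175/6 = 29.1667

29.1667


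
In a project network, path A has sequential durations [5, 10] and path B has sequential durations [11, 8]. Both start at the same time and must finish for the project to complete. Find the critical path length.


Path A total = 5 + 10 = 15
Path B total = 11 + 8 = 19
Critical path = longest path = max(15, 19) = 19

19


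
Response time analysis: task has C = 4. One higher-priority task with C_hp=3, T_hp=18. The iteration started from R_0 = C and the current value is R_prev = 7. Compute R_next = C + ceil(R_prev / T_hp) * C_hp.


R_next = C + ceil(R_prev / T_hp) * C_hp
ceil(7 / 18) = ceil(0.3889) = 1
Interference = 1 * 3 = 3
R_next = 4 + 3 = 7
R_next = R_prev, so the iteration has converged (response time = 7).

7


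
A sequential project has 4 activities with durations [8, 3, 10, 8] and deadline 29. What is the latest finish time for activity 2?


LF(activity 2) = deadline - sum of successor durations
Successors: activities 3 through 4 with durations [10, 8]
Sum of successor durations = 18
LF = 29 - 18 = 11

11


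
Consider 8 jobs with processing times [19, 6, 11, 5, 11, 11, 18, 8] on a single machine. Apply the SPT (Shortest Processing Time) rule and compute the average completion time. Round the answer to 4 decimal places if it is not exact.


Sort jobs by processing time (SPT order): [5, 6, 8, 11, 11, 11, 18, 19]
Compute completion times sequentially:
  Job 1: processing = 5, completes at 5
  Job 2: processing = 6, completes at 11
  Job 3: processing = 8, completes at 19
  Job 4: processing = 11, completes at 30
  Job 5: processing = 11, completes at 41
  Job 6: processing = 11, completes at 52
  Job 7: processing = 18, completes at 70
  Job 8: processing = 19, completes at 89
Sum of completion times = 317
Average completion time = 317/8 = 39.625

39.625


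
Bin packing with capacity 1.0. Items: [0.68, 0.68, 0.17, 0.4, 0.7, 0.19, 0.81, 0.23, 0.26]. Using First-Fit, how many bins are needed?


Place items sequentially using First-Fit:
  Item 0.68 -> new Bin 1
  Item 0.68 -> new Bin 2
  Item 0.17 -> Bin 1 (now 0.85)
  Item 0.4 -> new Bin 3
  Item 0.7 -> new Bin 4
  Item 0.19 -> Bin 2 (now 0.87)
  Item 0.81 -> new Bin 5
  Item 0.23 -> Bin 3 (now 0.63)
  Item 0.26 -> Bin 3 (now 0.89)
Total bins used = 5

5


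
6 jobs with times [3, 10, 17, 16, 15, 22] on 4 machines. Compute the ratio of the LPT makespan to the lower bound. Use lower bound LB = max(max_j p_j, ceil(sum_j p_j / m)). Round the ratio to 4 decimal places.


LPT order: [22, 17, 16, 15, 10, 3]
Machine loads after assignment: [22, 17, 19, 25]
LPT makespan = 25
Lower bound = max(max_job, ceil(total/4)) = max(22, 21) = 22
Ratio = 25 / 22 = 1.1364

1.1364


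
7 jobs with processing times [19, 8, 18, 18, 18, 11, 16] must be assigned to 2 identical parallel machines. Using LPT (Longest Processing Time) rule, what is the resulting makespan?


Sort jobs in decreasing order (LPT): [19, 18, 18, 18, 16, 11, 8]
Assign each job to the least loaded machine:
  Machine 1: jobs [19, 18, 11, 8], load = 56
  Machine 2: jobs [18, 18, 16], load = 52
Makespan = max load = 56

56


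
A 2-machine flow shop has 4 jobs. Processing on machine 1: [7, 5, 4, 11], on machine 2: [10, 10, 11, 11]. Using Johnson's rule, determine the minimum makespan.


Apply Johnson's rule:
  Group 1 (a <= b): [(3, 4, 11), (2, 5, 10), (1, 7, 10), (4, 11, 11)]
  Group 2 (a > b): []
Optimal job order: [3, 2, 1, 4]
Schedule:
  Job 3: M1 done at 4, M2 done at 15
  Job 2: M1 done at 9, M2 done at 25
  Job 1: M1 done at 16, M2 done at 35
  Job 4: M1 done at 27, M2 done at 46
Makespan = 46

46


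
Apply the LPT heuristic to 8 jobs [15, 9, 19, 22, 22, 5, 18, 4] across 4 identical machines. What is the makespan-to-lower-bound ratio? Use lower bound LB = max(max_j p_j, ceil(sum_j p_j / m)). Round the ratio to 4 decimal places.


LPT order: [22, 22, 19, 18, 15, 9, 5, 4]
Machine loads after assignment: [27, 26, 28, 33]
LPT makespan = 33
Lower bound = max(max_job, ceil(total/4)) = max(22, 29) = 29
Ratio = 33 / 29 = 1.1379

1.1379


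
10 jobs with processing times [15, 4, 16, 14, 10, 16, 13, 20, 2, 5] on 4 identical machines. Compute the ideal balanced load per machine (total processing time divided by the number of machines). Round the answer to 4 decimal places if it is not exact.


Total processing time = 15 + 4 + 16 + 14 + 10 + 16 + 13 + 20 + 2 + 5 = 115
Number of machines = 4
Ideal balanced load = 115 / 4 = 28.75

28.75


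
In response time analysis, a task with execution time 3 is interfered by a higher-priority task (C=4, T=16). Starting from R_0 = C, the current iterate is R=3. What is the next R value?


R_next = C + ceil(R_prev / T_hp) * C_hp
ceil(3 / 16) = ceil(0.1875) = 1
Interference = 1 * 4 = 4
R_next = 3 + 4 = 7

7


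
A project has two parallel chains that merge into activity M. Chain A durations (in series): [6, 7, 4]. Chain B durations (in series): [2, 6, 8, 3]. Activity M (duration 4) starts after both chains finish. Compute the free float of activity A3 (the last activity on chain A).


ES(A3) = sum of predecessors on chain A = 13
EF(A3) = ES + duration = 13 + 4 = 17
Successor of A3 is M. ES(M) = max(sum(A), sum(B)) = max(17, 19) = 19
Free float = ES(successor) - EF(current) = 19 - 17 = 2

2


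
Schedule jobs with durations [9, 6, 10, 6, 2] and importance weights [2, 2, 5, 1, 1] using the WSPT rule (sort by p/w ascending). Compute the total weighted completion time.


Compute p/w ratios and sort ascending (WSPT): [(10, 5), (2, 1), (6, 2), (9, 2), (6, 1)]
Compute weighted completion times:
  Job (p=10,w=5): C=10, w*C=5*10=50
  Job (p=2,w=1): C=12, w*C=1*12=12
  Job (p=6,w=2): C=18, w*C=2*18=36
  Job (p=9,w=2): C=27, w*C=2*27=54
  Job (p=6,w=1): C=33, w*C=1*33=33
Total weighted completion time = 185

185


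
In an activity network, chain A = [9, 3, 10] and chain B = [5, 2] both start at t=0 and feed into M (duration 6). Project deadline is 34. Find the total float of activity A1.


Forward pass: ES(A1) = sum of predecessors on chain A = 0
EF = ES + duration = 0 + 9 = 9
Backward pass: LF(M) = deadline = 34; LS(M) = 34 - 6 = 28
LF(A1) = LS(M) - sum(successors on chain A) = 28 - 13 = 15
LS = LF - duration = 15 - 9 = 6
Total float = LS - ES = 6 - 0 = 6

6


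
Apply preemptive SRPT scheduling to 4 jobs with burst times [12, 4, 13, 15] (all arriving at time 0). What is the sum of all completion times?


Since all jobs arrive at t=0, SRPT equals SPT ordering.
SPT order: [4, 12, 13, 15]
Completion times:
  Job 1: p=4, C=4
  Job 2: p=12, C=16
  Job 3: p=13, C=29
  Job 4: p=15, C=44
Total completion time = 4 + 16 + 29 + 44 = 93

93


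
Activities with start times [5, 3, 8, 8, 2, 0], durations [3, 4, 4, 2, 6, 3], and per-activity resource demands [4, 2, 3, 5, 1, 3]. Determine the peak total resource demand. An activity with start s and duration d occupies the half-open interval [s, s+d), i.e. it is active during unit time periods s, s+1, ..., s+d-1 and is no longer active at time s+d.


Each activity i is active on [start_i, start_i + duration_i).
Compute total resource usage per time slot:
  t=0: active resources = [3], total = 3
  t=1: active resources = [3], total = 3
  t=2: active resources = [1, 3], total = 4
  t=3: active resources = [2, 1], total = 3
  t=4: active resources = [2, 1], total = 3
  t=5: active resources = [4, 2, 1], total = 7
  t=6: active resources = [4, 2, 1], total = 7
  t=7: active resources = [4, 1], total = 5
  t=8: active resources = [3, 5], total = 8
  t=9: active resources = [3, 5], total = 8
  t=10: active resources = [3], total = 3
  t=11: active resources = [3], total = 3
Peak resource demand = 8

8


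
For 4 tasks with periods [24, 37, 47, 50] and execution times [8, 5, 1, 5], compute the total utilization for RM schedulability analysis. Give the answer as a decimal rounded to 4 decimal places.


Compute individual utilizations (exact fractions):
  Task 1: C/T = 8/24 = 1/3 (approx. 0.3333)
  Task 2: C/T = 5/37 (approx. 0.1351)
  Task 3: C/T = 1/47 (approx. 0.0213)
  Task 4: C/T = 5/50 = 1/10 (approx. 0.1)
Total utilization U = 1/3 + 5/37 + 1/47 + 1/10 = 30767/52170
Rounded to 4 decimal places: U = 0.5897
RM (Liu & Layland) bound for 4 tasks = 0.756828; compare with U = 30767/52170 (approx. 0.589745)
U <= bound, so schedulable by RM sufficient condition.

0.5897


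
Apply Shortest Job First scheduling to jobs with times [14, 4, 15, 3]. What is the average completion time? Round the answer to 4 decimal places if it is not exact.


SJF order (ascending): [3, 4, 14, 15]
Completion times:
  Job 1: burst=3, C=3
  Job 2: burst=4, C=7
  Job 3: burst=14, C=21
  Job 4: burst=15, C=36
Average completion = 67/4 = 16.75

16.75


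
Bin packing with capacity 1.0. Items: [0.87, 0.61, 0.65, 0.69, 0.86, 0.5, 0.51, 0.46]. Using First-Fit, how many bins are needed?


Place items sequentially using First-Fit:
  Item 0.87 -> new Bin 1
  Item 0.61 -> new Bin 2
  Item 0.65 -> new Bin 3
  Item 0.69 -> new Bin 4
  Item 0.86 -> new Bin 5
  Item 0.5 -> new Bin 6
  Item 0.51 -> new Bin 7
  Item 0.46 -> Bin 6 (now 0.96)
Total bins used = 7

7


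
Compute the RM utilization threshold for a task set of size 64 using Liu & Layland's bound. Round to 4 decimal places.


Compute 2^(1/64) = 1.0108892861
Subtract 1: 1.0108892861 - 1 = 0.0108892861
Multiply by n: 64 * 0.0108892861 = 0.6969143104
Round to 4 dp: 0.6969

0.6969


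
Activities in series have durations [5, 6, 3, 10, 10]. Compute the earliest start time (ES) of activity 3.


Activity 3 starts after activities 1 through 2 complete.
Predecessor durations: [5, 6]
ES = 5 + 6 = 11

11


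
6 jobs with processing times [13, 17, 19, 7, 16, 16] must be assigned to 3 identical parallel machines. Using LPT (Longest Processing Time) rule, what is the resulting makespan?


Sort jobs in decreasing order (LPT): [19, 17, 16, 16, 13, 7]
Assign each job to the least loaded machine:
  Machine 1: jobs [19, 7], load = 26
  Machine 2: jobs [17, 13], load = 30
  Machine 3: jobs [16, 16], load = 32
Makespan = max load = 32

32


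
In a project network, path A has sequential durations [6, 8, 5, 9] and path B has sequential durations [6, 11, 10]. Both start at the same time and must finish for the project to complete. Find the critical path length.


Path A total = 6 + 8 + 5 + 9 = 28
Path B total = 6 + 11 + 10 = 27
Critical path = longest path = max(28, 27) = 28

28


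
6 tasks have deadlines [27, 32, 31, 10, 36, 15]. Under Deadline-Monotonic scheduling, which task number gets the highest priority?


Sort tasks by relative deadline (ascending):
  Task 4: deadline = 10
  Task 6: deadline = 15
  Task 1: deadline = 27
  Task 3: deadline = 31
  Task 2: deadline = 32
  Task 5: deadline = 36
Priority order (highest first): [4, 6, 1, 3, 2, 5]
Highest priority task = 4

4


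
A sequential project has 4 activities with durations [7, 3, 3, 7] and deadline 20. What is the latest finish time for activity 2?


LF(activity 2) = deadline - sum of successor durations
Successors: activities 3 through 4 with durations [3, 7]
Sum of successor durations = 10
LF = 20 - 10 = 10

10


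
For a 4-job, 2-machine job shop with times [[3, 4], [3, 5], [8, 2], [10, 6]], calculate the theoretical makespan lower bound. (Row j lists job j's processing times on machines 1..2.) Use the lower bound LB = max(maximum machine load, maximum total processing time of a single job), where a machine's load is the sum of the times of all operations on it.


Machine loads:
  Machine 1: 3 + 3 + 8 + 10 = 24
  Machine 2: 4 + 5 + 2 + 6 = 17
Max machine load = 24
Job totals:
  Job 1: 7
  Job 2: 8
  Job 3: 10
  Job 4: 16
Max job total = 16
Lower bound = max(24, 16) = 24

24


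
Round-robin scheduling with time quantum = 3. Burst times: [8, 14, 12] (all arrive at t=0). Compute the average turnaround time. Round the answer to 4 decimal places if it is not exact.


Time quantum = 3
Execution trace:
  J1 runs 3 units, time = 3
  J2 runs 3 units, time = 6
  J3 runs 3 units, time = 9
  J1 runs 3 units, time = 12
  J2 runs 3 units, time = 15
  J3 runs 3 units, time = 18
  J1 runs 2 units, time = 20
  J2 runs 3 units, time = 23
  J3 runs 3 units, time = 26
  J2 runs 3 units, time = 29
  J3 runs 3 units, time = 32
  J2 runs 2 units, time = 34
Finish times: [20, 34, 32]
Average turnaround = 86/3 = 28.6667

28.6667


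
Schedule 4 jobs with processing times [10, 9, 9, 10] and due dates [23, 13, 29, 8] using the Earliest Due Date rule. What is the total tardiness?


Sort by due date (EDD order): [(10, 8), (9, 13), (10, 23), (9, 29)]
Compute completion times and tardiness:
  Job 1: p=10, d=8, C=10, tardiness=max(0,10-8)=2
  Job 2: p=9, d=13, C=19, tardiness=max(0,19-13)=6
  Job 3: p=10, d=23, C=29, tardiness=max(0,29-23)=6
  Job 4: p=9, d=29, C=38, tardiness=max(0,38-29)=9
Total tardiness = 23

23


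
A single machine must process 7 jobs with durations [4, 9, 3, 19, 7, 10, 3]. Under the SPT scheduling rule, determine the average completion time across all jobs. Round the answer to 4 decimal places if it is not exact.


Sort jobs by processing time (SPT order): [3, 3, 4, 7, 9, 10, 19]
Compute completion times sequentially:
  Job 1: processing = 3, completes at 3
  Job 2: processing = 3, completes at 6
  Job 3: processing = 4, completes at 10
  Job 4: processing = 7, completes at 17
  Job 5: processing = 9, completes at 26
  Job 6: processing = 10, completes at 36
  Job 7: processing = 19, completes at 55
Sum of completion times = 153
Average completion time = 153/7 = 21.8571

21.8571


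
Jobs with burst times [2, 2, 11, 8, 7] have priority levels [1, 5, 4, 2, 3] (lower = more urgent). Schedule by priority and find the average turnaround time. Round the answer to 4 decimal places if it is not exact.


Sort by priority (ascending = highest first):
Order: [(1, 2), (2, 8), (3, 7), (4, 11), (5, 2)]
Completion times:
  Priority 1, burst=2, C=2
  Priority 2, burst=8, C=10
  Priority 3, burst=7, C=17
  Priority 4, burst=11, C=28
  Priority 5, burst=2, C=30
Average turnaround = 87/5 = 17.4

17.4


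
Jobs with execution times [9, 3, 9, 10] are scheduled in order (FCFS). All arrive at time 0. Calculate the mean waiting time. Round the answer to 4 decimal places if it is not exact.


FCFS order (as given): [9, 3, 9, 10]
Waiting times:
  Job 1: wait = 0
  Job 2: wait = 9
  Job 3: wait = 12
  Job 4: wait = 21
Sum of waiting times = 42
Average waiting time = 42/4 = 10.5

10.5


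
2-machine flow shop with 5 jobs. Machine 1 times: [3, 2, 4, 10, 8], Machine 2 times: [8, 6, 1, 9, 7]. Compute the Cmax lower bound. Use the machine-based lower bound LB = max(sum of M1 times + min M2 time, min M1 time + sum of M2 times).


LB1 = sum(M1 times) + min(M2 times) = 27 + 1 = 28
LB2 = min(M1 times) + sum(M2 times) = 2 + 31 = 33
Lower bound = max(LB1, LB2) = max(28, 33) = 33

33


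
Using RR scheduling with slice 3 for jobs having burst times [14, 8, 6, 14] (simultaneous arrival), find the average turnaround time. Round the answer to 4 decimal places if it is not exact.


Time quantum = 3
Execution trace:
  J1 runs 3 units, time = 3
  J2 runs 3 units, time = 6
  J3 runs 3 units, time = 9
  J4 runs 3 units, time = 12
  J1 runs 3 units, time = 15
  J2 runs 3 units, time = 18
  J3 runs 3 units, time = 21
  J4 runs 3 units, time = 24
  J1 runs 3 units, time = 27
  J2 runs 2 units, time = 29
  J4 runs 3 units, time = 32
  J1 runs 3 units, time = 35
  J4 runs 3 units, time = 38
  J1 runs 2 units, time = 40
  J4 runs 2 units, time = 42
Finish times: [40, 29, 21, 42]
Average turnaround = 132/4 = 33.0

33.0
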